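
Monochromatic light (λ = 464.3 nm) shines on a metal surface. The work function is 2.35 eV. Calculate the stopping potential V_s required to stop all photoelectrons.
0.3203 V

The stopping potential V_s satisfies: eV_s = KE_max

First, find KE_max using Einstein's equation:
E_photon = hc/λ = 2.6703 eV
KE_max = E_photon - φ = 2.6703 - 2.35 = 0.3203 eV

Since eV_s = KE_max:
V_s = KE_max/e = 0.3203 V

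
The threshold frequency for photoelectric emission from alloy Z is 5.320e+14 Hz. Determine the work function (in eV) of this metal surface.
2.20 eV

At the threshold frequency, photon energy equals work function:
φ = hf₀

Calculating:
φ = (6.626×10⁻³⁴ J·s)(5.320e+14 Hz)
φ = 2.20 eV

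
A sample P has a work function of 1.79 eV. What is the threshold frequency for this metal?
4.3282e+14 Hz

The threshold frequency is when the photon energy equals the work function:
hf₀ = φ

Solving for f₀:
f₀ = φ/h = (1.79 eV × 1.602×10⁻¹⁹ J/eV) / (6.626×10⁻³⁴ J·s)
f₀ = 4.3282e+14 Hz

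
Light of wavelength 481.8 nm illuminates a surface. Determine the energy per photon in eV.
2.5734 eV

Using E = hf = hc/λ:

E = hc/λ = (6.626×10⁻³⁴ J·s)(3×10⁸ m/s) / (481.8×10⁻⁹ m)
E = 2.5734 eV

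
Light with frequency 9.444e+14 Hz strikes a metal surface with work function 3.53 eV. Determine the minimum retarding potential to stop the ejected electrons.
0.3757 V

The stopping potential V_s satisfies: eV_s = KE_max

First, find KE_max using Einstein's equation:
E_photon = hf = (6.626×10⁻³⁴ J·s)(9.444e+14 Hz) = 3.9057 eV
KE_max = E_photon - φ = 3.9057 - 3.53 = 0.3757 eV

Since eV_s = KE_max:
V_s = KE_max/e = 0.3757 V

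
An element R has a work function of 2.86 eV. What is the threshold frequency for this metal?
6.9154e+14 Hz

The threshold frequency is when the photon energy equals the work function:
hf₀ = φ

Solving for f₀:
f₀ = φ/h = (2.86 eV × 1.602×10⁻¹⁹ J/eV) / (6.626×10⁻³⁴ J·s)
f₀ = 6.9154e+14 Hz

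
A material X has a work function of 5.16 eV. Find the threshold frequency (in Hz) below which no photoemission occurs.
1.2477e+15 Hz

The threshold frequency is when the photon energy equals the work function:
hf₀ = φ

Solving for f₀:
f₀ = φ/h = (5.16 eV × 1.602×10⁻¹⁹ J/eV) / (6.626×10⁻³⁴ J·s)
f₀ = 1.2477e+15 Hz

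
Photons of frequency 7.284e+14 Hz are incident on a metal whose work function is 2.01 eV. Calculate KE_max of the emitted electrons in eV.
1.0024 eV

Using Einstein's photoelectric equation: KE_max = hf - φ

First, calculate the photon energy:
E_photon = hf = (6.626×10⁻³⁴ J·s)(7.284e+14 Hz)
E_photon = 3.0124 eV

Then, the maximum kinetic energy:
KE_max = E_photon - φ = 3.0124 eV - 2.01 eV = 1.0024 eV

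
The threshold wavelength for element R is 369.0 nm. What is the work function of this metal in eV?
3.36 eV

At the threshold wavelength, photon energy equals work function:
φ = hc/λ₀

Calculating:
φ = (6.626×10⁻³⁴ J·s)(3×10⁸ m/s) / (369.0×10⁻⁹ m)
φ = 3.36 eV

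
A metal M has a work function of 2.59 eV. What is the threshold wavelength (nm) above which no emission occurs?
478.70 nm

The threshold wavelength is when the photon energy equals the work function:
hc/λ₀ = φ

Solving for λ₀:
λ₀ = hc/φ = (6.626×10⁻³⁴ J·s)(3×10⁸ m/s) / (2.59 eV × 1.602×10⁻¹⁹ J/eV)
λ₀ = 478.70 nm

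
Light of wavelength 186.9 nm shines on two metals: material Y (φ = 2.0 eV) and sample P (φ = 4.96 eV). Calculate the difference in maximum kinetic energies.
2.9600 eV

Using KE_max = hc/λ - φ for each metal:

Photon energy: E = hc/λ = 6.6337 eV

For material Y (φ₁ = 2.0 eV):
KE₁ = E - φ₁ = 6.6337 - 2.0 = 4.6337 eV

For sample P (φ₂ = 4.96 eV):
KE₂ = E - φ₂ = 6.6337 - 4.96 = 1.6737 eV

Difference:
ΔKE = KE₁ - KE₂ = 4.6337 - 1.6737 = 2.9600 eV

Note: The difference equals the difference in work functions: 4.96 - 2.0 = 2.96 eV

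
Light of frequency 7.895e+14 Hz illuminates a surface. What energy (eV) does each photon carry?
3.2651 eV

Using E = hf:

E = hf = (6.626×10⁻³⁴ J·s)(7.895e+14 Hz)
E = 3.2651 eV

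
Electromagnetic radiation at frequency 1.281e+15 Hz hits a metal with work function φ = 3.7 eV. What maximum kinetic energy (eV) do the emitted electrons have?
1.5978 eV

Using Einstein's photoelectric equation: KE_max = hf - φ

First, calculate the photon energy:
E_photon = hf = (6.626×10⁻³⁴ J·s)(1.281e+15 Hz)
E_photon = 5.2978 eV

Then, the maximum kinetic energy:
KE_max = E_photon - φ = 5.2978 eV - 3.7 eV = 1.5978 eV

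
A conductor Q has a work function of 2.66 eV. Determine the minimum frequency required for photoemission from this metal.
6.4319e+14 Hz

The threshold frequency is when the photon energy equals the work function:
hf₀ = φ

Solving for f₀:
f₀ = φ/h = (2.66 eV × 1.602×10⁻¹⁹ J/eV) / (6.626×10⁻³⁴ J·s)
f₀ = 6.4319e+14 Hz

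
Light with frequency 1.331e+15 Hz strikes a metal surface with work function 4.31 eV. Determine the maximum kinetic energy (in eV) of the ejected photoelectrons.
1.1946 eV

Using Einstein's photoelectric equation: KE_max = hf - φ

First, calculate the photon energy:
E_photon = hf = (6.626×10⁻³⁴ J·s)(1.331e+15 Hz)
E_photon = 5.5046 eV

Then, the maximum kinetic energy:
KE_max = E_photon - φ = 5.5046 eV - 4.31 eV = 1.1946 eV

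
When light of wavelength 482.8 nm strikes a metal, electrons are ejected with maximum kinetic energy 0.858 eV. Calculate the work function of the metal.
1.71 eV

From Einstein's photoelectric equation: KE_max = hf - φ = hc/λ - φ

Rearranging for φ:
φ = hc/λ - KE_max

Calculate photon energy:
E_photon = hc/λ = 2.5680 eV

Therefore:
φ = 2.5680 - 0.858 = 1.71 eV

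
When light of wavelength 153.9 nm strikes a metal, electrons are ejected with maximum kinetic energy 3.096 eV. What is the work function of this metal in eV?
4.96 eV

From Einstein's photoelectric equation: KE_max = hf - φ = hc/λ - φ

Rearranging for φ:
φ = hc/λ - KE_max

Calculate photon energy:
E_photon = hc/λ = 8.0562 eV

Therefore:
φ = 8.0562 - 3.096 = 4.96 eV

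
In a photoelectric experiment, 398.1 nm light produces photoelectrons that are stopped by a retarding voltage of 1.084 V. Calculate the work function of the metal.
2.03 eV

The stopping potential gives the maximum kinetic energy: KE_max = eV_s = 1.084 eV

From Einstein's photoelectric equation: KE_max = hc/λ - φ
Rearranging: φ = hc/λ - KE_max

Calculate photon energy:
E_photon = hc/λ = (6.626×10⁻³⁴ J·s)(3×10⁸ m/s) / (398.1×10⁻⁹ m) = 3.1144 eV

Therefore:
φ = 3.1144 - 1.084 = 2.03 eV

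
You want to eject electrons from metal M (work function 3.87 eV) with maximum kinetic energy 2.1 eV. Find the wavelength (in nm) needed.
207.68 nm

From Einstein's equation: KE_max = hc/λ - φ

Rearranging for λ:
hc/λ = KE_max + φ
λ = hc/(KE_max + φ)

Required photon energy:
E_photon = KE_max + φ = 2.1 + 3.87 = 5.97 eV

Required wavelength:
λ = hc/E_photon = (6.626×10⁻³⁴)(3×10⁸) / (5.97 × 1.602×10⁻¹⁹)
λ = 207.68 nm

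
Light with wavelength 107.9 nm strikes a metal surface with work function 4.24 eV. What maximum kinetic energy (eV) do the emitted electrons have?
7.2507 eV

Using Einstein's photoelectric equation: KE_max = hf - φ = hc/λ - φ

First, calculate the photon energy:
E_photon = hc/λ = (6.626×10⁻³⁴ J·s)(3×10⁸ m/s) / (107.9×10⁻⁹ m)
E_photon = 11.4907 eV

Then, the maximum kinetic energy:
KE_max = E_photon - φ = 11.4907 eV - 4.24 eV = 7.2507 eV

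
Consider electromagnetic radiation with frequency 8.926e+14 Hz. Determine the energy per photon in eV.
3.6915 eV

Using E = hf:

E = hf = (6.626×10⁻³⁴ J·s)(8.926e+14 Hz)
E = 3.6915 eV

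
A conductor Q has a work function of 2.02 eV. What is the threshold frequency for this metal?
4.8843e+14 Hz

The threshold frequency is when the photon energy equals the work function:
hf₀ = φ

Solving for f₀:
f₀ = φ/h = (2.02 eV × 1.602×10⁻¹⁹ J/eV) / (6.626×10⁻³⁴ J·s)
f₀ = 4.8843e+14 Hz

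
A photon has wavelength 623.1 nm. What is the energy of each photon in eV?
1.9898 eV

Using E = hf = hc/λ:

E = hc/λ = (6.626×10⁻³⁴ J·s)(3×10⁸ m/s) / (623.1×10⁻⁹ m)
E = 1.9898 eV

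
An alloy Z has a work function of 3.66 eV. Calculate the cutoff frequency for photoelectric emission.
8.8498e+14 Hz

The threshold frequency is when the photon energy equals the work function:
hf₀ = φ

Solving for f₀:
f₀ = φ/h = (3.66 eV × 1.602×10⁻¹⁹ J/eV) / (6.626×10⁻³⁴ J·s)
f₀ = 8.8498e+14 Hz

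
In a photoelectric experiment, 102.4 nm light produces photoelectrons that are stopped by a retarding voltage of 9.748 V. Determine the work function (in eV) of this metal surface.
2.36 eV

The stopping potential gives the maximum kinetic energy: KE_max = eV_s = 9.748 eV

From Einstein's photoelectric equation: KE_max = hc/λ - φ
Rearranging: φ = hc/λ - KE_max

Calculate photon energy:
E_photon = hc/λ = (6.626×10⁻³⁴ J·s)(3×10⁸ m/s) / (102.4×10⁻⁹ m) = 12.1078 eV

Therefore:
φ = 12.1078 - 9.748 = 2.36 eV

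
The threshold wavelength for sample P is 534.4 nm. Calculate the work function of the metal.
2.32 eV

At the threshold wavelength, photon energy equals work function:
φ = hc/λ₀

Calculating:
φ = (6.626×10⁻³⁴ J·s)(3×10⁸ m/s) / (534.4×10⁻⁹ m)
φ = 2.32 eV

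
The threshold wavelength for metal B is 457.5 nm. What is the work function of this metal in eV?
2.71 eV

At the threshold wavelength, photon energy equals work function:
φ = hc/λ₀

Calculating:
φ = (6.626×10⁻³⁴ J·s)(3×10⁸ m/s) / (457.5×10⁻⁹ m)
φ = 2.71 eV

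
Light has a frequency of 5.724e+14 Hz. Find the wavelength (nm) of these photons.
523.75 nm

Using the wave equation: c = fλ

Solving for wavelength:
λ = c/f = (3×10⁸ m/s) / (5.724e+14 Hz)
λ = 523.75 nm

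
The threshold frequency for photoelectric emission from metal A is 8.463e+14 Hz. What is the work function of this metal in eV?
3.50 eV

At the threshold frequency, photon energy equals work function:
φ = hf₀

Calculating:
φ = (6.626×10⁻³⁴ J·s)(8.463e+14 Hz)
φ = 3.50 eV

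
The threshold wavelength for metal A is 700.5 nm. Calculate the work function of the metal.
1.77 eV

At the threshold wavelength, photon energy equals work function:
φ = hc/λ₀

Calculating:
φ = (6.626×10⁻³⁴ J·s)(3×10⁸ m/s) / (700.5×10⁻⁹ m)
φ = 1.77 eV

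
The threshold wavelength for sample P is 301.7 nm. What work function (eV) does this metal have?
4.11 eV

At the threshold wavelength, photon energy equals work function:
φ = hc/λ₀

Calculating:
φ = (6.626×10⁻³⁴ J·s)(3×10⁸ m/s) / (301.7×10⁻⁹ m)
φ = 4.11 eV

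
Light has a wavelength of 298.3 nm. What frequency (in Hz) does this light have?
1.0050e+15 Hz

Using the wave equation: c = fλ

Solving for frequency:
f = c/λ = (3×10⁸ m/s) / (298.3×10⁻⁹ m)
f = 1.0050e+15 Hz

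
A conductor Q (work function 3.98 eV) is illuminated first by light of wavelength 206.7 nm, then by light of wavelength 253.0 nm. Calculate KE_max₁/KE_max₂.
2.1924

Using Einstein's equation: KE_max = hc/λ - φ

For λ₁ = 206.7 nm:
E₁ = hc/λ₁ = 5.9983 eV
KE₁ = E₁ - φ = 5.9983 - 3.98 = 2.0183 eV

For λ₂ = 253.0 nm:
E₂ = hc/λ₂ = 4.9006 eV
KE₂ = E₂ - φ = 4.9006 - 3.98 = 0.9206 eV

Ratio: KE₁/KE₂ = 2.0183/0.9206 = 2.1924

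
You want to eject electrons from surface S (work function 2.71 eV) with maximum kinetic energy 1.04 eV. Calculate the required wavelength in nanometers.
330.62 nm

From Einstein's equation: KE_max = hc/λ - φ

Rearranging for λ:
hc/λ = KE_max + φ
λ = hc/(KE_max + φ)

Required photon energy:
E_photon = KE_max + φ = 1.04 + 2.71 = 3.75 eV

Required wavelength:
λ = hc/E_photon = (6.626×10⁻³⁴)(3×10⁸) / (3.75 × 1.602×10⁻¹⁹)
λ = 330.62 nm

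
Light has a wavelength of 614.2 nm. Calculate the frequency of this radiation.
4.8810e+14 Hz

Using the wave equation: c = fλ

Solving for frequency:
f = c/λ = (3×10⁸ m/s) / (614.2×10⁻⁹ m)
f = 4.8810e+14 Hz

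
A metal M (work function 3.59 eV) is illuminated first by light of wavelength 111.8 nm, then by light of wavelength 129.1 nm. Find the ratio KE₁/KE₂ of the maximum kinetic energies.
1.2471

Using Einstein's equation: KE_max = hc/λ - φ

For λ₁ = 111.8 nm:
E₁ = hc/λ₁ = 11.0898 eV
KE₁ = E₁ - φ = 11.0898 - 3.59 = 7.4998 eV

For λ₂ = 129.1 nm:
E₂ = hc/λ₂ = 9.6037 eV
KE₂ = E₂ - φ = 9.6037 - 3.59 = 6.0137 eV

Ratio: KE₁/KE₂ = 7.4998/6.0137 = 1.2471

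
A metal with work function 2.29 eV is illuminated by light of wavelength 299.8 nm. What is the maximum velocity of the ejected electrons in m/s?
8.0573e+05 m/s

First, find the maximum kinetic energy:
E_photon = hc/λ = 4.1356 eV
KE_max = E_photon - φ = 4.1356 - 2.29 = 1.8456 eV

Convert to Joules: KE_max = 1.8456 × 1.602×10⁻¹⁹ J = 2.9569e-19 J

Then use KE = ½mv² to find velocity:
v = √(2·KE/m) = √(2 × 2.9569e-19 J / 9.109e-31 kg)
v = 8.0573e+05 m/s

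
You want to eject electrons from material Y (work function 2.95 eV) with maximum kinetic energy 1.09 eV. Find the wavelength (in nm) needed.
306.89 nm

From Einstein's equation: KE_max = hc/λ - φ

Rearranging for λ:
hc/λ = KE_max + φ
λ = hc/(KE_max + φ)

Required photon energy:
E_photon = KE_max + φ = 1.09 + 2.95 = 4.04 eV

Required wavelength:
λ = hc/E_photon = (6.626×10⁻³⁴)(3×10⁸) / (4.04 × 1.602×10⁻¹⁹)
λ = 306.89 nm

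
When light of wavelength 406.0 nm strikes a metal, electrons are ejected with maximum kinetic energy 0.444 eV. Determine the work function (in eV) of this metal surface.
2.61 eV

From Einstein's photoelectric equation: KE_max = hf - φ = hc/λ - φ

Rearranging for φ:
φ = hc/λ - KE_max

Calculate photon energy:
E_photon = hc/λ = 3.0538 eV

Therefore:
φ = 3.0538 - 0.444 = 2.61 eV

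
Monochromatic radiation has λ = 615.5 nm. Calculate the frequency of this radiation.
4.8707e+14 Hz

Using the wave equation: c = fλ

Solving for frequency:
f = c/λ = (3×10⁸ m/s) / (615.5×10⁻⁹ m)
f = 4.8707e+14 Hz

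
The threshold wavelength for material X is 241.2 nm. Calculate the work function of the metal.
5.14 eV

At the threshold wavelength, photon energy equals work function:
φ = hc/λ₀

Calculating:
φ = (6.626×10⁻³⁴ J·s)(3×10⁸ m/s) / (241.2×10⁻⁹ m)
φ = 5.14 eV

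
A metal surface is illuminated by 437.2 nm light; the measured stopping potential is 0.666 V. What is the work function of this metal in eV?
2.17 eV

The stopping potential gives the maximum kinetic energy: KE_max = eV_s = 0.666 eV

From Einstein's photoelectric equation: KE_max = hc/λ - φ
Rearranging: φ = hc/λ - KE_max

Calculate photon energy:
E_photon = hc/λ = (6.626×10⁻³⁴ J·s)(3×10⁸ m/s) / (437.2×10⁻⁹ m) = 2.8359 eV

Therefore:
φ = 2.8359 - 0.666 = 2.17 eV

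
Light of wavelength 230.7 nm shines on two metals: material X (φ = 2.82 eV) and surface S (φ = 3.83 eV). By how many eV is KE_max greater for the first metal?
1.0100 eV

Using KE_max = hc/λ - φ for each metal:

Photon energy: E = hc/λ = 5.3743 eV

For material X (φ₁ = 2.82 eV):
KE₁ = E - φ₁ = 5.3743 - 2.82 = 2.5543 eV

For surface S (φ₂ = 3.83 eV):
KE₂ = E - φ₂ = 5.3743 - 3.83 = 1.5443 eV

Difference:
ΔKE = KE₁ - KE₂ = 2.5543 - 1.5443 = 1.0100 eV

Note: The difference equals the difference in work functions: 3.83 - 2.82 = 1.01 eV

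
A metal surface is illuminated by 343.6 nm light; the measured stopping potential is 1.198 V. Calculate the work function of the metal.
2.41 eV

The stopping potential gives the maximum kinetic energy: KE_max = eV_s = 1.198 eV

From Einstein's photoelectric equation: KE_max = hc/λ - φ
Rearranging: φ = hc/λ - KE_max

Calculate photon energy:
E_photon = hc/λ = (6.626×10⁻³⁴ J·s)(3×10⁸ m/s) / (343.6×10⁻⁹ m) = 3.6084 eV

Therefore:
φ = 3.6084 - 1.198 = 2.41 eV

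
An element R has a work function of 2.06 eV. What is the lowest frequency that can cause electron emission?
4.9811e+14 Hz

The threshold frequency is when the photon energy equals the work function:
hf₀ = φ

Solving for f₀:
f₀ = φ/h = (2.06 eV × 1.602×10⁻¹⁹ J/eV) / (6.626×10⁻³⁴ J·s)
f₀ = 4.9811e+14 Hz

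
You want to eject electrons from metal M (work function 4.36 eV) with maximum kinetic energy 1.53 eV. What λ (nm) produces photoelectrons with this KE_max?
210.50 nm

From Einstein's equation: KE_max = hc/λ - φ

Rearranging for λ:
hc/λ = KE_max + φ
λ = hc/(KE_max + φ)

Required photon energy:
E_photon = KE_max + φ = 1.53 + 4.36 = 5.89 eV

Required wavelength:
λ = hc/E_photon = (6.626×10⁻³⁴)(3×10⁸) / (5.89 × 1.602×10⁻¹⁹)
λ = 210.50 nm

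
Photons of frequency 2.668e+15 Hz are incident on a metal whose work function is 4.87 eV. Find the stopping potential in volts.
6.1640 V

The stopping potential V_s satisfies: eV_s = KE_max

First, find KE_max using Einstein's equation:
E_photon = hf = (6.626×10⁻³⁴ J·s)(2.668e+15 Hz) = 11.0340 eV
KE_max = E_photon - φ = 11.0340 - 4.87 = 6.1640 eV

Since eV_s = KE_max:
V_s = KE_max/e = 6.1640 V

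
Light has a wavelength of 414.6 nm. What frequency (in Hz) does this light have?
7.2309e+14 Hz

Using the wave equation: c = fλ

Solving for frequency:
f = c/λ = (3×10⁸ m/s) / (414.6×10⁻⁹ m)
f = 7.2309e+14 Hz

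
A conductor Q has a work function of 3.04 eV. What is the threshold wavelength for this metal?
407.84 nm

The threshold wavelength is when the photon energy equals the work function:
hc/λ₀ = φ

Solving for λ₀:
λ₀ = hc/φ = (6.626×10⁻³⁴ J·s)(3×10⁸ m/s) / (3.04 eV × 1.602×10⁻¹⁹ J/eV)
λ₀ = 407.84 nm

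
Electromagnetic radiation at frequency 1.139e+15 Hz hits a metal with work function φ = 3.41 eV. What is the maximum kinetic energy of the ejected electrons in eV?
1.3005 eV

Using Einstein's photoelectric equation: KE_max = hf - φ

First, calculate the photon energy:
E_photon = hf = (6.626×10⁻³⁴ J·s)(1.139e+15 Hz)
E_photon = 4.7105 eV

Then, the maximum kinetic energy:
KE_max = E_photon - φ = 4.7105 eV - 3.41 eV = 1.3005 eV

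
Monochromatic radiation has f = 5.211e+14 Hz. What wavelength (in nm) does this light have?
575.31 nm

Using the wave equation: c = fλ

Solving for wavelength:
λ = c/f = (3×10⁸ m/s) / (5.211e+14 Hz)
λ = 575.31 nm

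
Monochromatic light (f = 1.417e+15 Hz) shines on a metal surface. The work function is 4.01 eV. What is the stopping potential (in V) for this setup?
1.8502 V

The stopping potential V_s satisfies: eV_s = KE_max

First, find KE_max using Einstein's equation:
E_photon = hf = (6.626×10⁻³⁴ J·s)(1.417e+15 Hz) = 5.8602 eV
KE_max = E_photon - φ = 5.8602 - 4.01 = 1.8502 eV

Since eV_s = KE_max:
V_s = KE_max/e = 1.8502 V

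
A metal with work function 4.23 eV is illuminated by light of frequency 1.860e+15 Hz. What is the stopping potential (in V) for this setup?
3.4623 V

The stopping potential V_s satisfies: eV_s = KE_max

First, find KE_max using Einstein's equation:
E_photon = hf = (6.626×10⁻³⁴ J·s)(1.860e+15 Hz) = 7.6923 eV
KE_max = E_photon - φ = 7.6923 - 4.23 = 3.4623 eV

Since eV_s = KE_max:
V_s = KE_max/e = 3.4623 V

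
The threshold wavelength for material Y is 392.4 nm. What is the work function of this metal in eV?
3.16 eV

At the threshold wavelength, photon energy equals work function:
φ = hc/λ₀

Calculating:
φ = (6.626×10⁻³⁴ J·s)(3×10⁸ m/s) / (392.4×10⁻⁹ m)
φ = 3.16 eV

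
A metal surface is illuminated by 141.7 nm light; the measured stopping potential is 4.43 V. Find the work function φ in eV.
4.32 eV

The stopping potential gives the maximum kinetic energy: KE_max = eV_s = 4.43 eV

From Einstein's photoelectric equation: KE_max = hc/λ - φ
Rearranging: φ = hc/λ - KE_max

Calculate photon energy:
E_photon = hc/λ = (6.626×10⁻³⁴ J·s)(3×10⁸ m/s) / (141.7×10⁻⁹ m) = 8.7498 eV

Therefore:
φ = 8.7498 - 4.43 = 4.32 eV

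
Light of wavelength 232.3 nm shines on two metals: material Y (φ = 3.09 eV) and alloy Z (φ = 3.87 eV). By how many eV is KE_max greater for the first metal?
0.7800 eV

Using KE_max = hc/λ - φ for each metal:

Photon energy: E = hc/λ = 5.3372 eV

For material Y (φ₁ = 3.09 eV):
KE₁ = E - φ₁ = 5.3372 - 3.09 = 2.2472 eV

For alloy Z (φ₂ = 3.87 eV):
KE₂ = E - φ₂ = 5.3372 - 3.87 = 1.4672 eV

Difference:
ΔKE = KE₁ - KE₂ = 2.2472 - 1.4672 = 0.7800 eV

Note: The difference equals the difference in work functions: 3.87 - 3.09 = 0.78 eV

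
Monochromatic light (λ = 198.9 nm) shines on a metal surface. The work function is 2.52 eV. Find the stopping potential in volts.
3.7135 V

The stopping potential V_s satisfies: eV_s = KE_max

First, find KE_max using Einstein's equation:
E_photon = hc/λ = 6.2335 eV
KE_max = E_photon - φ = 6.2335 - 2.52 = 3.7135 eV

Since eV_s = KE_max:
V_s = KE_max/e = 3.7135 V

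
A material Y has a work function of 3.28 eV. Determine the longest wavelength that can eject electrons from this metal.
378.00 nm

The threshold wavelength is when the photon energy equals the work function:
hc/λ₀ = φ

Solving for λ₀:
λ₀ = hc/φ = (6.626×10⁻³⁴ J·s)(3×10⁸ m/s) / (3.28 eV × 1.602×10⁻¹⁹ J/eV)
λ₀ = 378.00 nm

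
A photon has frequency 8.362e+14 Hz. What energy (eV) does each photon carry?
3.4582 eV

Using E = hf:

E = hf = (6.626×10⁻³⁴ J·s)(8.362e+14 Hz)
E = 3.4582 eV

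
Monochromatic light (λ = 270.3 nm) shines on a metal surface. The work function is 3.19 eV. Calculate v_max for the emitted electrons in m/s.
7.0099e+05 m/s

First, find the maximum kinetic energy:
E_photon = hc/λ = 4.5869 eV
KE_max = E_photon - φ = 4.5869 - 3.19 = 1.3969 eV

Convert to Joules: KE_max = 1.3969 × 1.602×10⁻¹⁹ J = 2.2381e-19 J

Then use KE = ½mv² to find velocity:
v = √(2·KE/m) = √(2 × 2.2381e-19 J / 9.109e-31 kg)
v = 7.0099e+05 m/s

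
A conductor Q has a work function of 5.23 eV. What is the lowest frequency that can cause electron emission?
1.2646e+15 Hz

The threshold frequency is when the photon energy equals the work function:
hf₀ = φ

Solving for f₀:
f₀ = φ/h = (5.23 eV × 1.602×10⁻¹⁹ J/eV) / (6.626×10⁻³⁴ J·s)
f₀ = 1.2646e+15 Hz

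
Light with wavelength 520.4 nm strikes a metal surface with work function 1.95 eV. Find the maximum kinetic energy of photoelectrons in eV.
0.4325 eV

Using Einstein's photoelectric equation: KE_max = hf - φ = hc/λ - φ

First, calculate the photon energy:
E_photon = hc/λ = (6.626×10⁻³⁴ J·s)(3×10⁸ m/s) / (520.4×10⁻⁹ m)
E_photon = 2.3825 eV

Then, the maximum kinetic energy:
KE_max = E_photon - φ = 2.3825 eV - 1.95 eV = 0.4325 eV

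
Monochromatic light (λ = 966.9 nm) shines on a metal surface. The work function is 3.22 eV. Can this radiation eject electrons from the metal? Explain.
No

For photoemission, the photon energy must exceed the work function.

Photon energy: E = hc/λ = 1.2823 eV
Work function: φ = 3.22 eV

Since E_photon (1.2823 eV) < φ (3.22 eV), photoemission will NOT occur.
The threshold wavelength is λ₀ = hc/φ = 385.0 nm.
Since 966.9 nm > 385.0 nm, the photons lack sufficient energy.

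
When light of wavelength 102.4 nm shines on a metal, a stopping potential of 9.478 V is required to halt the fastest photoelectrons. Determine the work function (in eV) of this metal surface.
2.63 eV

The stopping potential gives the maximum kinetic energy: KE_max = eV_s = 9.478 eV

From Einstein's photoelectric equation: KE_max = hc/λ - φ
Rearranging: φ = hc/λ - KE_max

Calculate photon energy:
E_photon = hc/λ = (6.626×10⁻³⁴ J·s)(3×10⁸ m/s) / (102.4×10⁻⁹ m) = 12.1078 eV

Therefore:
φ = 12.1078 - 9.478 = 2.63 eV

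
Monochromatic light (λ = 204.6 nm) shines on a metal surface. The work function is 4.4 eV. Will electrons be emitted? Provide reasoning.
Yes

For photoemission, the photon energy must exceed the work function.

Photon energy: E = hc/λ = 6.0598 eV
Work function: φ = 4.4 eV

Since E_photon (6.0598 eV) > φ (4.4 eV), photoemission WILL occur.
The threshold wavelength is λ₀ = hc/φ = 281.8 nm.
Since 204.6 nm < 281.8 nm, the light has sufficient energy.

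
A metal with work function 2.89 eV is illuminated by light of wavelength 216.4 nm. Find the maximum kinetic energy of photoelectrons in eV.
2.8394 eV

Using Einstein's photoelectric equation: KE_max = hf - φ = hc/λ - φ

First, calculate the photon energy:
E_photon = hc/λ = (6.626×10⁻³⁴ J·s)(3×10⁸ m/s) / (216.4×10⁻⁹ m)
E_photon = 5.7294 eV

Then, the maximum kinetic energy:
KE_max = E_photon - φ = 5.7294 eV - 2.89 eV = 2.8394 eV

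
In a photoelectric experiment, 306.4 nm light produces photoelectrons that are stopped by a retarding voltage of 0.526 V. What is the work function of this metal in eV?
3.52 eV

The stopping potential gives the maximum kinetic energy: KE_max = eV_s = 0.526 eV

From Einstein's photoelectric equation: KE_max = hc/λ - φ
Rearranging: φ = hc/λ - KE_max

Calculate photon energy:
E_photon = hc/λ = (6.626×10⁻³⁴ J·s)(3×10⁸ m/s) / (306.4×10⁻⁹ m) = 4.0465 eV

Therefore:
φ = 4.0465 - 0.526 = 3.52 eV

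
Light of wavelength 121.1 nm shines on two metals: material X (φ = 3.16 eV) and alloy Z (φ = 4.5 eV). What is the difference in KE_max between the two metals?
1.3400 eV

Using KE_max = hc/λ - φ for each metal:

Photon energy: E = hc/λ = 10.2382 eV

For material X (φ₁ = 3.16 eV):
KE₁ = E - φ₁ = 10.2382 - 3.16 = 7.0782 eV

For alloy Z (φ₂ = 4.5 eV):
KE₂ = E - φ₂ = 10.2382 - 4.5 = 5.7382 eV

Difference:
ΔKE = KE₁ - KE₂ = 7.0782 - 5.7382 = 1.3400 eV

Note: The difference equals the difference in work functions: 4.5 - 3.16 = 1.34 eV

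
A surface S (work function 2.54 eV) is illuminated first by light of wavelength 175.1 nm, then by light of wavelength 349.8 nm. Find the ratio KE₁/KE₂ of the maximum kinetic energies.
4.5207

Using Einstein's equation: KE_max = hc/λ - φ

For λ₁ = 175.1 nm:
E₁ = hc/λ₁ = 7.0808 eV
KE₁ = E₁ - φ = 7.0808 - 2.54 = 4.5408 eV

For λ₂ = 349.8 nm:
E₂ = hc/λ₂ = 3.5444 eV
KE₂ = E₂ - φ = 3.5444 - 2.54 = 1.0044 eV

Ratio: KE₁/KE₂ = 4.5408/1.0044 = 4.5207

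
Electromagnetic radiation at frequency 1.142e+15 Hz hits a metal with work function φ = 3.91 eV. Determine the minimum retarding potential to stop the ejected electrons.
0.8129 V

The stopping potential V_s satisfies: eV_s = KE_max

First, find KE_max using Einstein's equation:
E_photon = hf = (6.626×10⁻³⁴ J·s)(1.142e+15 Hz) = 4.7229 eV
KE_max = E_photon - φ = 4.7229 - 3.91 = 0.8129 eV

Since eV_s = KE_max:
V_s = KE_max/e = 0.8129 V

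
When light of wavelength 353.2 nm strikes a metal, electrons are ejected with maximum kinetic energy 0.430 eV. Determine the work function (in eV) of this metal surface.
3.08 eV

From Einstein's photoelectric equation: KE_max = hf - φ = hc/λ - φ

Rearranging for φ:
φ = hc/λ - KE_max

Calculate photon energy:
E_photon = hc/λ = 3.5103 eV

Therefore:
φ = 3.5103 - 0.430 = 3.08 eV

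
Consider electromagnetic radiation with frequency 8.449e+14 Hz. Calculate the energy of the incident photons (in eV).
3.4942 eV

Using E = hf:

E = hf = (6.626×10⁻³⁴ J·s)(8.449e+14 Hz)
E = 3.4942 eV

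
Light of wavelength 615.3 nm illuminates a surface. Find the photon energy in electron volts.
2.0150 eV

Using E = hf = hc/λ:

E = hc/λ = (6.626×10⁻³⁴ J·s)(3×10⁸ m/s) / (615.3×10⁻⁹ m)
E = 2.0150 eV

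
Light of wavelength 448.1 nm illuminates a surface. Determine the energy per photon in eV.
2.7669 eV

Using E = hf = hc/λ:

E = hc/λ = (6.626×10⁻³⁴ J·s)(3×10⁸ m/s) / (448.1×10⁻⁹ m)
E = 2.7669 eV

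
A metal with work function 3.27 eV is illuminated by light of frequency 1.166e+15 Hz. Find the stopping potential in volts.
1.5522 V

The stopping potential V_s satisfies: eV_s = KE_max

First, find KE_max using Einstein's equation:
E_photon = hf = (6.626×10⁻³⁴ J·s)(1.166e+15 Hz) = 4.8222 eV
KE_max = E_photon - φ = 4.8222 - 3.27 = 1.5522 eV

Since eV_s = KE_max:
V_s = KE_max/e = 1.5522 V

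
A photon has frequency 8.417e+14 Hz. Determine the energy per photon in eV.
3.4810 eV

Using E = hf:

E = hf = (6.626×10⁻³⁴ J·s)(8.417e+14 Hz)
E = 3.4810 eV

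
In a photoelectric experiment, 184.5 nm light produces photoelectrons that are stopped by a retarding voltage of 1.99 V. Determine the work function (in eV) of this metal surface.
4.73 eV

The stopping potential gives the maximum kinetic energy: KE_max = eV_s = 1.99 eV

From Einstein's photoelectric equation: KE_max = hc/λ - φ
Rearranging: φ = hc/λ - KE_max

Calculate photon energy:
E_photon = hc/λ = (6.626×10⁻³⁴ J·s)(3×10⁸ m/s) / (184.5×10⁻⁹ m) = 6.7200 eV

Therefore:
φ = 6.7200 - 1.99 = 4.73 eV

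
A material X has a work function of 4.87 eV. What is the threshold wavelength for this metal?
254.59 nm

The threshold wavelength is when the photon energy equals the work function:
hc/λ₀ = φ

Solving for λ₀:
λ₀ = hc/φ = (6.626×10⁻³⁴ J·s)(3×10⁸ m/s) / (4.87 eV × 1.602×10⁻¹⁹ J/eV)
λ₀ = 254.59 nm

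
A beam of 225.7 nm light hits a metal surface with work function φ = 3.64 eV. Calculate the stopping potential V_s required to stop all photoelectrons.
1.8533 V

The stopping potential V_s satisfies: eV_s = KE_max

First, find KE_max using Einstein's equation:
E_photon = hc/λ = 5.4933 eV
KE_max = E_photon - φ = 5.4933 - 3.64 = 1.8533 eV

Since eV_s = KE_max:
V_s = KE_max/e = 1.8533 V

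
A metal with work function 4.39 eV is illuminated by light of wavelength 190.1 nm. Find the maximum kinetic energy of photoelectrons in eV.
2.1321 eV

Using Einstein's photoelectric equation: KE_max = hf - φ = hc/λ - φ

First, calculate the photon energy:
E_photon = hc/λ = (6.626×10⁻³⁴ J·s)(3×10⁸ m/s) / (190.1×10⁻⁹ m)
E_photon = 6.5221 eV

Then, the maximum kinetic energy:
KE_max = E_photon - φ = 6.5221 eV - 4.39 eV = 2.1321 eV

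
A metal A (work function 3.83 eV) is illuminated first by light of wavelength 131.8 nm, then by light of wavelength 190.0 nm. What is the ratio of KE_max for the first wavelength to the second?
2.0690

Using Einstein's equation: KE_max = hc/λ - φ

For λ₁ = 131.8 nm:
E₁ = hc/λ₁ = 9.4070 eV
KE₁ = E₁ - φ = 9.4070 - 3.83 = 5.5770 eV

For λ₂ = 190.0 nm:
E₂ = hc/λ₂ = 6.5255 eV
KE₂ = E₂ - φ = 6.5255 - 3.83 = 2.6955 eV

Ratio: KE₁/KE₂ = 5.5770/2.6955 = 2.0690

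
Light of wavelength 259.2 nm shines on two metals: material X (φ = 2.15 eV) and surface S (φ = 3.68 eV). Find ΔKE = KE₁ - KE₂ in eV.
1.5300 eV

Using KE_max = hc/λ - φ for each metal:

Photon energy: E = hc/λ = 4.7833 eV

For material X (φ₁ = 2.15 eV):
KE₁ = E - φ₁ = 4.7833 - 2.15 = 2.6333 eV

For surface S (φ₂ = 3.68 eV):
KE₂ = E - φ₂ = 4.7833 - 3.68 = 1.1033 eV

Difference:
ΔKE = KE₁ - KE₂ = 2.6333 - 1.1033 = 1.5300 eV

Note: The difference equals the difference in work functions: 3.68 - 2.15 = 1.53 eV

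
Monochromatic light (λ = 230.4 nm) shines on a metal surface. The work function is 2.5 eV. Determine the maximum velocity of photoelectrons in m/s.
1.0067e+06 m/s

First, find the maximum kinetic energy:
E_photon = hc/λ = 5.3813 eV
KE_max = E_photon - φ = 5.3813 - 2.5 = 2.8813 eV

Convert to Joules: KE_max = 2.8813 × 1.602×10⁻¹⁹ J = 4.6163e-19 J

Then use KE = ½mv² to find velocity:
v = √(2·KE/m) = √(2 × 4.6163e-19 J / 9.109e-31 kg)
v = 1.0067e+06 m/s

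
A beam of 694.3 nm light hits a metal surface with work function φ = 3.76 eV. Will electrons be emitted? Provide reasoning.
No

For photoemission, the photon energy must exceed the work function.

Photon energy: E = hc/λ = 1.7857 eV
Work function: φ = 3.76 eV

Since E_photon (1.7857 eV) < φ (3.76 eV), photoemission will NOT occur.
The threshold wavelength is λ₀ = hc/φ = 329.7 nm.
Since 694.3 nm > 329.7 nm, the photons lack sufficient energy.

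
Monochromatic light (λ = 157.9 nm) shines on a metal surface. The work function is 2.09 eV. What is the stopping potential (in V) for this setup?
5.7621 V

The stopping potential V_s satisfies: eV_s = KE_max

First, find KE_max using Einstein's equation:
E_photon = hc/λ = 7.8521 eV
KE_max = E_photon - φ = 7.8521 - 2.09 = 5.7621 eV

Since eV_s = KE_max:
V_s = KE_max/e = 5.7621 V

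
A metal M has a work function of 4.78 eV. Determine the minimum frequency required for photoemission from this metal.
1.1558e+15 Hz

The threshold frequency is when the photon energy equals the work function:
hf₀ = φ

Solving for f₀:
f₀ = φ/h = (4.78 eV × 1.602×10⁻¹⁹ J/eV) / (6.626×10⁻³⁴ J·s)
f₀ = 1.1558e+15 Hz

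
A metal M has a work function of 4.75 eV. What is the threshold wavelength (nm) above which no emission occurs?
261.02 nm

The threshold wavelength is when the photon energy equals the work function:
hc/λ₀ = φ

Solving for λ₀:
λ₀ = hc/φ = (6.626×10⁻³⁴ J·s)(3×10⁸ m/s) / (4.75 eV × 1.602×10⁻¹⁹ J/eV)
λ₀ = 261.02 nm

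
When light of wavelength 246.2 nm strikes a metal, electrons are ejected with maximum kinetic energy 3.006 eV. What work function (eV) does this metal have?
2.03 eV

From Einstein's photoelectric equation: KE_max = hf - φ = hc/λ - φ

Rearranging for φ:
φ = hc/λ - KE_max

Calculate photon energy:
E_photon = hc/λ = 5.0359 eV

Therefore:
φ = 5.0359 - 3.006 = 2.03 eV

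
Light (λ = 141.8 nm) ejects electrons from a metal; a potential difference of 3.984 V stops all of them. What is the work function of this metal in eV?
4.76 eV

The stopping potential gives the maximum kinetic energy: KE_max = eV_s = 3.984 eV

From Einstein's photoelectric equation: KE_max = hc/λ - φ
Rearranging: φ = hc/λ - KE_max

Calculate photon energy:
E_photon = hc/λ = (6.626×10⁻³⁴ J·s)(3×10⁸ m/s) / (141.8×10⁻⁹ m) = 8.7436 eV

Therefore:
φ = 8.7436 - 3.984 = 4.76 eV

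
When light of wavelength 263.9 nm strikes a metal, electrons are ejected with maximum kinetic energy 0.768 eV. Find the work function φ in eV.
3.93 eV

From Einstein's photoelectric equation: KE_max = hf - φ = hc/λ - φ

Rearranging for φ:
φ = hc/λ - KE_max

Calculate photon energy:
E_photon = hc/λ = 4.6982 eV

Therefore:
φ = 4.6982 - 0.768 = 3.93 eV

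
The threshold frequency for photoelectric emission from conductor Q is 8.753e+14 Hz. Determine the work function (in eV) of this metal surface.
3.62 eV

At the threshold frequency, photon energy equals work function:
φ = hf₀

Calculating:
φ = (6.626×10⁻³⁴ J·s)(8.753e+14 Hz)
φ = 3.62 eV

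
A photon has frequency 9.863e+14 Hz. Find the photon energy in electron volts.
4.0790 eV

Using E = hf:

E = hf = (6.626×10⁻³⁴ J·s)(9.863e+14 Hz)
E = 4.0790 eV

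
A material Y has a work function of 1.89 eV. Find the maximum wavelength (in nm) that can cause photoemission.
656.00 nm

The threshold wavelength is when the photon energy equals the work function:
hc/λ₀ = φ

Solving for λ₀:
λ₀ = hc/φ = (6.626×10⁻³⁴ J·s)(3×10⁸ m/s) / (1.89 eV × 1.602×10⁻¹⁹ J/eV)
λ₀ = 656.00 nm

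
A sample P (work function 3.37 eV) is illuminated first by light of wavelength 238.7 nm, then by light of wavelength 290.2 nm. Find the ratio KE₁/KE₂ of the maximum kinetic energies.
2.0215

Using Einstein's equation: KE_max = hc/λ - φ

For λ₁ = 238.7 nm:
E₁ = hc/λ₁ = 5.1941 eV
KE₁ = E₁ - φ = 5.1941 - 3.37 = 1.8241 eV

For λ₂ = 290.2 nm:
E₂ = hc/λ₂ = 4.2724 eV
KE₂ = E₂ - φ = 4.2724 - 3.37 = 0.9024 eV

Ratio: KE₁/KE₂ = 1.8241/0.9024 = 2.0215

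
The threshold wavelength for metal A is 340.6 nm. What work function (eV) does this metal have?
3.64 eV

At the threshold wavelength, photon energy equals work function:
φ = hc/λ₀

Calculating:
φ = (6.626×10⁻³⁴ J·s)(3×10⁸ m/s) / (340.6×10⁻⁹ m)
φ = 3.64 eV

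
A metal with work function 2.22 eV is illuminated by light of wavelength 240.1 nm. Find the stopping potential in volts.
2.9439 V

The stopping potential V_s satisfies: eV_s = KE_max

First, find KE_max using Einstein's equation:
E_photon = hc/λ = 5.1639 eV
KE_max = E_photon - φ = 5.1639 - 2.22 = 2.9439 eV

Since eV_s = KE_max:
V_s = KE_max/e = 2.9439 V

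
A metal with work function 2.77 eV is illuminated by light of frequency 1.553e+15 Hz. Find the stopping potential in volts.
3.6527 V

The stopping potential V_s satisfies: eV_s = KE_max

First, find KE_max using Einstein's equation:
E_photon = hf = (6.626×10⁻³⁴ J·s)(1.553e+15 Hz) = 6.4227 eV
KE_max = E_photon - φ = 6.4227 - 2.77 = 3.6527 eV

Since eV_s = KE_max:
V_s = KE_max/e = 3.6527 V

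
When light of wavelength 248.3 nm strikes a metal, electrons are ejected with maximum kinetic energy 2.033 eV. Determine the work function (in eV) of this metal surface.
2.96 eV

From Einstein's photoelectric equation: KE_max = hf - φ = hc/λ - φ

Rearranging for φ:
φ = hc/λ - KE_max

Calculate photon energy:
E_photon = hc/λ = 4.9933 eV

Therefore:
φ = 4.9933 - 2.033 = 2.96 eV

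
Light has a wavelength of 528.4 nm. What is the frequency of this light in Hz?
5.6736e+14 Hz

Using the wave equation: c = fλ

Solving for frequency:
f = c/λ = (3×10⁸ m/s) / (528.4×10⁻⁹ m)
f = 5.6736e+14 Hz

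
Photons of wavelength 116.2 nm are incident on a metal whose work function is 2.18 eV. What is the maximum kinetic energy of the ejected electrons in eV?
8.4899 eV

Using Einstein's photoelectric equation: KE_max = hf - φ = hc/λ - φ

First, calculate the photon energy:
E_photon = hc/λ = (6.626×10⁻³⁴ J·s)(3×10⁸ m/s) / (116.2×10⁻⁹ m)
E_photon = 10.6699 eV

Then, the maximum kinetic energy:
KE_max = E_photon - φ = 10.6699 eV - 2.18 eV = 8.4899 eV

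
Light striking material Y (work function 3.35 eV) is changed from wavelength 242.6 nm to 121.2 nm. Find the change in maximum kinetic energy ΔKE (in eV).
5.1191 eV

Using Einstein's equation: KE_max = hc/λ - φ

For λ₁ = 242.6 nm:
KE₁ = hc/λ₁ - φ = 5.1106 - 3.35 = 1.7606 eV

For λ₂ = 121.2 nm:
KE₂ = hc/λ₂ - φ = 10.2297 - 3.35 = 6.8797 eV

Change in KE:
ΔKE = KE₂ - KE₁ = 6.8797 - 1.7606 = 5.1191 eV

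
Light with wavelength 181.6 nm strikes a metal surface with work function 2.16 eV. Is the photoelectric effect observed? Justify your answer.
Yes

For photoemission, the photon energy must exceed the work function.

Photon energy: E = hc/λ = 6.8273 eV
Work function: φ = 2.16 eV

Since E_photon (6.8273 eV) > φ (2.16 eV), photoemission WILL occur.
The threshold wavelength is λ₀ = hc/φ = 574.0 nm.
Since 181.6 nm < 574.0 nm, the light has sufficient energy.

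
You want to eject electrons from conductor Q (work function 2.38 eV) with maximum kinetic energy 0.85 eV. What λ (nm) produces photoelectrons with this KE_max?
383.85 nm

From Einstein's equation: KE_max = hc/λ - φ

Rearranging for λ:
hc/λ = KE_max + φ
λ = hc/(KE_max + φ)

Required photon energy:
E_photon = KE_max + φ = 0.85 + 2.38 = 3.23 eV

Required wavelength:
λ = hc/E_photon = (6.626×10⁻³⁴)(3×10⁸) / (3.23 × 1.602×10⁻¹⁹)
λ = 383.85 nm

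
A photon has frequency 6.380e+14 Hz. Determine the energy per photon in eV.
2.6386 eV

Using E = hf:

E = hf = (6.626×10⁻³⁴ J·s)(6.380e+14 Hz)
E = 2.6386 eV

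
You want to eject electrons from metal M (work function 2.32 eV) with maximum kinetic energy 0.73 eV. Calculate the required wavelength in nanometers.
406.51 nm

From Einstein's equation: KE_max = hc/λ - φ

Rearranging for λ:
hc/λ = KE_max + φ
λ = hc/(KE_max + φ)

Required photon energy:
E_photon = KE_max + φ = 0.73 + 2.32 = 3.05 eV

Required wavelength:
λ = hc/E_photon = (6.626×10⁻³⁴)(3×10⁸) / (3.05 × 1.602×10⁻¹⁹)
λ = 406.51 nm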